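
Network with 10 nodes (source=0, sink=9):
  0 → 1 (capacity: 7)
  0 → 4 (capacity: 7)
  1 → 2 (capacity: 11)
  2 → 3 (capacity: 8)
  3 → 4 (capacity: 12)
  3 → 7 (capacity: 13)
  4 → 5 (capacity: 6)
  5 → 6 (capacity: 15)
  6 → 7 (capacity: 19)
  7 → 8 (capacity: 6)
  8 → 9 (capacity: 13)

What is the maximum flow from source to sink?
Maximum flow = 6

Max flow: 6

Flow assignment:
  0 → 1: 6/7
  1 → 2: 6/11
  2 → 3: 6/8
  3 → 4: 6/12
  4 → 5: 6/6
  5 → 6: 6/15
  6 → 7: 6/19
  7 → 8: 6/6
  8 → 9: 6/13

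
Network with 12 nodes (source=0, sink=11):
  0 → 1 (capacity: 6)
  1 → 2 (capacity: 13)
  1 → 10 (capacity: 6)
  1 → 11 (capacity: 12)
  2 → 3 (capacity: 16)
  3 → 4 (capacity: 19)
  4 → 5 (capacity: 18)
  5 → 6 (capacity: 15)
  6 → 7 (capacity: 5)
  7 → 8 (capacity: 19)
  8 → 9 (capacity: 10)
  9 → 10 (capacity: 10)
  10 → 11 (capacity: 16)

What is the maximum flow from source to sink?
Maximum flow = 6

Max flow: 6

Flow assignment:
  0 → 1: 6/6
  1 → 11: 6/12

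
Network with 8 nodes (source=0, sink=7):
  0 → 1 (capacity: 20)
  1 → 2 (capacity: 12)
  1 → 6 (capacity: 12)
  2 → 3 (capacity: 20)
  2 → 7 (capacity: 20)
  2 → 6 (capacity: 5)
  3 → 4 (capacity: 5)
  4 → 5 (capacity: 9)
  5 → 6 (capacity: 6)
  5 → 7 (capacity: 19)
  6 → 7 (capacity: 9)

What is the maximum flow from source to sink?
Maximum flow = 20

Max flow: 20

Flow assignment:
  0 → 1: 20/20
  1 → 2: 12/12
  1 → 6: 8/12
  2 → 7: 12/20
  6 → 7: 8/9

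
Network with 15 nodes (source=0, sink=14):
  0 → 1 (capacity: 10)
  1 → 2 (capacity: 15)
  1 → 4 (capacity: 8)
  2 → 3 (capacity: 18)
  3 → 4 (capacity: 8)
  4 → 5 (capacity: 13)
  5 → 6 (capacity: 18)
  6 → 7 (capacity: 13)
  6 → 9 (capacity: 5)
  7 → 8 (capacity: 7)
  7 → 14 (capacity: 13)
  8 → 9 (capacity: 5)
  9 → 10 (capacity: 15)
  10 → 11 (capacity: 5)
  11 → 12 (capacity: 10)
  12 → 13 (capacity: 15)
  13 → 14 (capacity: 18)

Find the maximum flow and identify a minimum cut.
Max flow = 10, Min cut edges: (0,1)

Maximum flow: 10
Minimum cut: (0,1)
Partition: S = [0], T = [1, 2, 3, 4, 5, 6, 7, 8, 9, 10, 11, 12, 13, 14]

Max-flow min-cut theorem verified: both equal 10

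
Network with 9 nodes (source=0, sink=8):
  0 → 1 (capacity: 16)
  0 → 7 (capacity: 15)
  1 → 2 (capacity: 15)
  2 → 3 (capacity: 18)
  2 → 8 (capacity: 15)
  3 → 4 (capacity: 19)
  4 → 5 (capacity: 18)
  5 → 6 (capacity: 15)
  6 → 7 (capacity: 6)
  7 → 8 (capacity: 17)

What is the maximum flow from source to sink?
Maximum flow = 30

Max flow: 30

Flow assignment:
  0 → 1: 15/16
  0 → 7: 15/15
  1 → 2: 15/15
  2 → 8: 15/15
  7 → 8: 15/17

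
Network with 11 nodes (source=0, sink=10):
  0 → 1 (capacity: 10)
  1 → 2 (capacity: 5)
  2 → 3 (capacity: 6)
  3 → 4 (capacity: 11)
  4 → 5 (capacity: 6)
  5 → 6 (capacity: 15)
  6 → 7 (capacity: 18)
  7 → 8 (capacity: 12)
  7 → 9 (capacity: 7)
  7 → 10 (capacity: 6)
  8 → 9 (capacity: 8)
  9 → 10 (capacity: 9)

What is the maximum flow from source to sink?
Maximum flow = 5

Max flow: 5

Flow assignment:
  0 → 1: 5/10
  1 → 2: 5/5
  2 → 3: 5/6
  3 → 4: 5/11
  4 → 5: 5/6
  5 → 6: 5/15
  6 → 7: 5/18
  7 → 10: 5/6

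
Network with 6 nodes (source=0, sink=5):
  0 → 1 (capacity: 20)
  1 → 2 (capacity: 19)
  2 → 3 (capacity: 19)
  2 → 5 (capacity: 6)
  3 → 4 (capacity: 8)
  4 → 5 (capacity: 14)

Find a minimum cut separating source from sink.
Min cut value = 14, edges: (2,5), (3,4)

Min cut value: 14
Partition: S = [0, 1, 2, 3], T = [4, 5]
Cut edges: (2,5), (3,4)

By max-flow min-cut theorem, max flow = min cut = 14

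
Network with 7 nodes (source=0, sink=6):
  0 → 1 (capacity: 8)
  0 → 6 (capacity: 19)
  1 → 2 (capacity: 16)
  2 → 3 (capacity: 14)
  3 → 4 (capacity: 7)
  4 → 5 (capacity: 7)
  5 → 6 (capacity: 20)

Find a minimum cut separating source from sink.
Min cut value = 26, edges: (0,6), (4,5)

Min cut value: 26
Partition: S = [0, 1, 2, 3, 4], T = [5, 6]
Cut edges: (0,6), (4,5)

By max-flow min-cut theorem, max flow = min cut = 26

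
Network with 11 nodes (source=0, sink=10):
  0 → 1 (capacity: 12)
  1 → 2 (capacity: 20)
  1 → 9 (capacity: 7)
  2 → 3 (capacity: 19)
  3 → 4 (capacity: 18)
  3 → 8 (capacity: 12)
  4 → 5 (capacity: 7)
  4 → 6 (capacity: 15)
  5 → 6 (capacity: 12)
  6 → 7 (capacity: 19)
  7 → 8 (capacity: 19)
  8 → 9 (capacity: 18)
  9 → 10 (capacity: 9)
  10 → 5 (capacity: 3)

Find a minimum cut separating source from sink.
Min cut value = 9, edges: (9,10)

Min cut value: 9
Partition: S = [0, 1, 2, 3, 4, 5, 6, 7, 8, 9], T = [10]
Cut edges: (9,10)

By max-flow min-cut theorem, max flow = min cut = 9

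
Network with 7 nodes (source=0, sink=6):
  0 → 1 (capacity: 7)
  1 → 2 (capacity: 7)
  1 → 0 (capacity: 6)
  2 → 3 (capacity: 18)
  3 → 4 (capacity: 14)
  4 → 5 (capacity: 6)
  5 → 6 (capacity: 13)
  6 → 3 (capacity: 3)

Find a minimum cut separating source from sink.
Min cut value = 6, edges: (4,5)

Min cut value: 6
Partition: S = [0, 1, 2, 3, 4], T = [5, 6]
Cut edges: (4,5)

By max-flow min-cut theorem, max flow = min cut = 6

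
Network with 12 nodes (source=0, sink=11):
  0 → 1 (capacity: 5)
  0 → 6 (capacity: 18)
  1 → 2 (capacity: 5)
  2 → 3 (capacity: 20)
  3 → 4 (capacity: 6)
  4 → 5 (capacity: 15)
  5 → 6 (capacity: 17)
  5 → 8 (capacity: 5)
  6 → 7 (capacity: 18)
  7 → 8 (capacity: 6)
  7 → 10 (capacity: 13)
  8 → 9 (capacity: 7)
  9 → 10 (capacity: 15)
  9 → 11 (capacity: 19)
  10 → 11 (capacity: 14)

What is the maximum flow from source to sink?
Maximum flow = 20

Max flow: 20

Flow assignment:
  0 → 1: 5/5
  0 → 6: 15/18
  1 → 2: 5/5
  2 → 3: 5/20
  3 → 4: 5/6
  4 → 5: 5/15
  5 → 6: 3/17
  5 → 8: 2/5
  6 → 7: 18/18
  7 → 8: 5/6
  7 → 10: 13/13
  8 → 9: 7/7
  9 → 11: 7/19
  10 → 11: 13/14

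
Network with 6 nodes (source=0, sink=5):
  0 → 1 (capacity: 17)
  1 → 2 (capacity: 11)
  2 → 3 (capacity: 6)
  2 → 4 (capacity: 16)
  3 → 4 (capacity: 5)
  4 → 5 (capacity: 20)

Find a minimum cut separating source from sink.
Min cut value = 11, edges: (1,2)

Min cut value: 11
Partition: S = [0, 1], T = [2, 3, 4, 5]
Cut edges: (1,2)

By max-flow min-cut theorem, max flow = min cut = 11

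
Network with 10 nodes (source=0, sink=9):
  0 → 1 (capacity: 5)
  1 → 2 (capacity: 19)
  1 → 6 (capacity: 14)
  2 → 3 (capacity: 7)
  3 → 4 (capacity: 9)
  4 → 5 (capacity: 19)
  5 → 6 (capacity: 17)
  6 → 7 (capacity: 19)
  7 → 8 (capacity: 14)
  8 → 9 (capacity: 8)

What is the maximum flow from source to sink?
Maximum flow = 5

Max flow: 5

Flow assignment:
  0 → 1: 5/5
  1 → 6: 5/14
  6 → 7: 5/19
  7 → 8: 5/14
  8 → 9: 5/8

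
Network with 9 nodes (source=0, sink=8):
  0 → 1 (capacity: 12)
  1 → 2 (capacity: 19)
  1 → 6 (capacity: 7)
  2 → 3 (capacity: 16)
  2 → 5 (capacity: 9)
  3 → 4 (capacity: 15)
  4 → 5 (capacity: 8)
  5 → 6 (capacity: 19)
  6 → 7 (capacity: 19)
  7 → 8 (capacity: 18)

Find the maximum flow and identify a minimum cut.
Max flow = 12, Min cut edges: (0,1)

Maximum flow: 12
Minimum cut: (0,1)
Partition: S = [0], T = [1, 2, 3, 4, 5, 6, 7, 8]

Max-flow min-cut theorem verified: both equal 12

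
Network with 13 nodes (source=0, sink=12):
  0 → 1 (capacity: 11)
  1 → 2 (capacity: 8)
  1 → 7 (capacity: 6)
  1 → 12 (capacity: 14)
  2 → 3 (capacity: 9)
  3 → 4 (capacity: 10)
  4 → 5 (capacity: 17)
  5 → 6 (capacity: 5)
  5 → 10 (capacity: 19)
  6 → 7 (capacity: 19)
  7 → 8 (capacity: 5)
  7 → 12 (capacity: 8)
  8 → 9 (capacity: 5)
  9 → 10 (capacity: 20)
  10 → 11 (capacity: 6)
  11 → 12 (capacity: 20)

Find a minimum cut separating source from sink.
Min cut value = 11, edges: (0,1)

Min cut value: 11
Partition: S = [0], T = [1, 2, 3, 4, 5, 6, 7, 8, 9, 10, 11, 12]
Cut edges: (0,1)

By max-flow min-cut theorem, max flow = min cut = 11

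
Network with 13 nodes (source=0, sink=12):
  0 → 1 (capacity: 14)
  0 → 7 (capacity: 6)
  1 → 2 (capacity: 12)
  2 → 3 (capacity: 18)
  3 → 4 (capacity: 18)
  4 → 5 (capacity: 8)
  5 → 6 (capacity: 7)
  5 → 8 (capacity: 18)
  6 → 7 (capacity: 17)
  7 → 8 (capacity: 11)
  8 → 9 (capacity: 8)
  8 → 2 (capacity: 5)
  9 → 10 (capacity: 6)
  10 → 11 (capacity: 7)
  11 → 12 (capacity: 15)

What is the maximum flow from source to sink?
Maximum flow = 6

Max flow: 6

Flow assignment:
  0 → 1: 6/14
  1 → 2: 6/12
  2 → 3: 8/18
  3 → 4: 8/18
  4 → 5: 8/8
  5 → 8: 8/18
  8 → 9: 6/8
  8 → 2: 2/5
  9 → 10: 6/6
  10 → 11: 6/7
  11 → 12: 6/15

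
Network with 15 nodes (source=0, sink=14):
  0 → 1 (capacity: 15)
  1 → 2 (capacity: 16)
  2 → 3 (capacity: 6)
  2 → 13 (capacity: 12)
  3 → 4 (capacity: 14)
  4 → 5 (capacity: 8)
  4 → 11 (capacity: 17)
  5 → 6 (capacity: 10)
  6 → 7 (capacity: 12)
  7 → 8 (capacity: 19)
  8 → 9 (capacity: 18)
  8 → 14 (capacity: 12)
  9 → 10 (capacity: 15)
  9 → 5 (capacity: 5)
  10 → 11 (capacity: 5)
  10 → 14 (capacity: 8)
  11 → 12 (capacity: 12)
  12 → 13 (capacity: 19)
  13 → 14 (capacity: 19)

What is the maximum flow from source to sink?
Maximum flow = 15

Max flow: 15

Flow assignment:
  0 → 1: 15/15
  1 → 2: 15/16
  2 → 3: 3/6
  2 → 13: 12/12
  3 → 4: 3/14
  4 → 11: 3/17
  11 → 12: 3/12
  12 → 13: 3/19
  13 → 14: 15/19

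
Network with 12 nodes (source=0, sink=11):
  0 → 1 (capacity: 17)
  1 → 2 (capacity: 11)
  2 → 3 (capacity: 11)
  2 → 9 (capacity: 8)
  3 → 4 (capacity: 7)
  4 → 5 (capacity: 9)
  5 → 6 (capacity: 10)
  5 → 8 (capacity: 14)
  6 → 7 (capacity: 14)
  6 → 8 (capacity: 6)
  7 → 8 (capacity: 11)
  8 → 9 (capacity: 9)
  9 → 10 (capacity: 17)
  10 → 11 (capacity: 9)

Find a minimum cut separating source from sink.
Min cut value = 9, edges: (10,11)

Min cut value: 9
Partition: S = [0, 1, 2, 3, 4, 5, 6, 7, 8, 9, 10], T = [11]
Cut edges: (10,11)

By max-flow min-cut theorem, max flow = min cut = 9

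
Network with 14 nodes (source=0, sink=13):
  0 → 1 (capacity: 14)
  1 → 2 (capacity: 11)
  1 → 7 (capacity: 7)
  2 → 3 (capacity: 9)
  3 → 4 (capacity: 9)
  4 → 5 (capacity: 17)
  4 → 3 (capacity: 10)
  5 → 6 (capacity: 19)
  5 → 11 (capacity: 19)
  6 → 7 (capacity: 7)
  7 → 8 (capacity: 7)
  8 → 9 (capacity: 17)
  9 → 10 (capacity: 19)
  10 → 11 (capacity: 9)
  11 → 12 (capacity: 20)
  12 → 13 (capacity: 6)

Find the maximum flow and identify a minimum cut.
Max flow = 6, Min cut edges: (12,13)

Maximum flow: 6
Minimum cut: (12,13)
Partition: S = [0, 1, 2, 3, 4, 5, 6, 7, 8, 9, 10, 11, 12], T = [13]

Max-flow min-cut theorem verified: both equal 6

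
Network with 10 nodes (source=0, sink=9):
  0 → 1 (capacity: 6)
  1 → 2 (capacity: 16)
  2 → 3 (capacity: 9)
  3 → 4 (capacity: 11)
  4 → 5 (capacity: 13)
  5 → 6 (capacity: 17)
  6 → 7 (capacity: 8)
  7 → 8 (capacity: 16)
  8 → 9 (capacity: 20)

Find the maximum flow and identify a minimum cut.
Max flow = 6, Min cut edges: (0,1)

Maximum flow: 6
Minimum cut: (0,1)
Partition: S = [0], T = [1, 2, 3, 4, 5, 6, 7, 8, 9]

Max-flow min-cut theorem verified: both equal 6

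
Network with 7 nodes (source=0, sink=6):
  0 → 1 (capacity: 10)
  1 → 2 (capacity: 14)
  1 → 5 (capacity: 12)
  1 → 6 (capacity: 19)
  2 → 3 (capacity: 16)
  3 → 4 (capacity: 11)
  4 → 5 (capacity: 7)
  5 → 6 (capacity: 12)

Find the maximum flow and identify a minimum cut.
Max flow = 10, Min cut edges: (0,1)

Maximum flow: 10
Minimum cut: (0,1)
Partition: S = [0], T = [1, 2, 3, 4, 5, 6]

Max-flow min-cut theorem verified: both equal 10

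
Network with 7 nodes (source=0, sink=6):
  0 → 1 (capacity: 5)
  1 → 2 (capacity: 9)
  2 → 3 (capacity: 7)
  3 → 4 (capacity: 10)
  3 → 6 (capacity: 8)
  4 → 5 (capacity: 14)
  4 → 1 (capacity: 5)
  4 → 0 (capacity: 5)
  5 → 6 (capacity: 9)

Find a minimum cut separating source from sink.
Min cut value = 5, edges: (0,1)

Min cut value: 5
Partition: S = [0], T = [1, 2, 3, 4, 5, 6]
Cut edges: (0,1)

By max-flow min-cut theorem, max flow = min cut = 5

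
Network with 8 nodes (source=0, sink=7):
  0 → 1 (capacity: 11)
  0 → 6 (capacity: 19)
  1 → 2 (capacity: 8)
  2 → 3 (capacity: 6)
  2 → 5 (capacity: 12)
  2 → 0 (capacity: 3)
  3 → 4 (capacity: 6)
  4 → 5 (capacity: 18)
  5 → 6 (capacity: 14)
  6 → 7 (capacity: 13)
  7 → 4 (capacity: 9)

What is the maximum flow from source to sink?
Maximum flow = 13

Max flow: 13

Flow assignment:
  0 → 1: 8/11
  0 → 6: 5/19
  1 → 2: 8/8
  2 → 5: 8/12
  5 → 6: 8/14
  6 → 7: 13/13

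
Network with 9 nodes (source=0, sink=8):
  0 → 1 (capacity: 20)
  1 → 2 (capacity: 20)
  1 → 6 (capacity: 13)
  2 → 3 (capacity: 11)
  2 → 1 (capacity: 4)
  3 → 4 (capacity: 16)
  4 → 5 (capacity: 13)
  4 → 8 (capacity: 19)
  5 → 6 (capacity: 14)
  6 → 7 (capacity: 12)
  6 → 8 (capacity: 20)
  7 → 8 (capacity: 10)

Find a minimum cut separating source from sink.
Min cut value = 20, edges: (0,1)

Min cut value: 20
Partition: S = [0], T = [1, 2, 3, 4, 5, 6, 7, 8]
Cut edges: (0,1)

By max-flow min-cut theorem, max flow = min cut = 20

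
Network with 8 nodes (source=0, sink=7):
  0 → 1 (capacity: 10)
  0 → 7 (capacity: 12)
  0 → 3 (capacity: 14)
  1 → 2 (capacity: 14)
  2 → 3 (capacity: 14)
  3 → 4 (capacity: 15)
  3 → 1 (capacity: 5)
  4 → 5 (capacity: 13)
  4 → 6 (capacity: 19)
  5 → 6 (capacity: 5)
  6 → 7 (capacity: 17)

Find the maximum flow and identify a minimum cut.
Max flow = 27, Min cut edges: (0,7), (3,4)

Maximum flow: 27
Minimum cut: (0,7), (3,4)
Partition: S = [0, 1, 2, 3], T = [4, 5, 6, 7]

Max-flow min-cut theorem verified: both equal 27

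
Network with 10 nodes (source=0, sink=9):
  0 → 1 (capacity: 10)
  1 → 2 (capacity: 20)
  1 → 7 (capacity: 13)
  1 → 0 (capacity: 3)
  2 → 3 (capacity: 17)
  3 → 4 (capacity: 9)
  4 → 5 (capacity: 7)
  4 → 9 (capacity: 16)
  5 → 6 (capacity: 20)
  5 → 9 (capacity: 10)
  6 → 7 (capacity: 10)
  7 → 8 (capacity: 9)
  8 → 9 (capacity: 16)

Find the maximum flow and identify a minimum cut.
Max flow = 10, Min cut edges: (0,1)

Maximum flow: 10
Minimum cut: (0,1)
Partition: S = [0], T = [1, 2, 3, 4, 5, 6, 7, 8, 9]

Max-flow min-cut theorem verified: both equal 10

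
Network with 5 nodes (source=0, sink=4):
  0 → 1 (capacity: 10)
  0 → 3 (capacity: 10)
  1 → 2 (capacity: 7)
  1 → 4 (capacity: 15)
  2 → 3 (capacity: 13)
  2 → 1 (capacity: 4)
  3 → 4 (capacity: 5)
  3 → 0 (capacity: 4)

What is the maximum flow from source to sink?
Maximum flow = 15

Max flow: 15

Flow assignment:
  0 → 1: 10/10
  0 → 3: 5/10
  1 → 4: 10/15
  3 → 4: 5/5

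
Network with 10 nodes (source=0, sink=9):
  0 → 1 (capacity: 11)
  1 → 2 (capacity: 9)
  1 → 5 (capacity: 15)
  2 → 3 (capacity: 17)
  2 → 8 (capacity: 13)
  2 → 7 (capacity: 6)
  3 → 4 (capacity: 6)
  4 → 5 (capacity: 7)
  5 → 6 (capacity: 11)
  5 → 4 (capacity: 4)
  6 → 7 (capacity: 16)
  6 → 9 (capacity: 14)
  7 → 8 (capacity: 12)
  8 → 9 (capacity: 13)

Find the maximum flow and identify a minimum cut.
Max flow = 11, Min cut edges: (0,1)

Maximum flow: 11
Minimum cut: (0,1)
Partition: S = [0], T = [1, 2, 3, 4, 5, 6, 7, 8, 9]

Max-flow min-cut theorem verified: both equal 11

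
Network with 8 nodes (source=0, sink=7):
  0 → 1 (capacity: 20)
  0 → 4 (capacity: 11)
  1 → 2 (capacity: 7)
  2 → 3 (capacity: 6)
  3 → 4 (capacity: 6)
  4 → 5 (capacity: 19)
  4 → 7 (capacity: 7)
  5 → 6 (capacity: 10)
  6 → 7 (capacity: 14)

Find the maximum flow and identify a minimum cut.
Max flow = 17, Min cut edges: (4,7), (5,6)

Maximum flow: 17
Minimum cut: (4,7), (5,6)
Partition: S = [0, 1, 2, 3, 4, 5], T = [6, 7]

Max-flow min-cut theorem verified: both equal 17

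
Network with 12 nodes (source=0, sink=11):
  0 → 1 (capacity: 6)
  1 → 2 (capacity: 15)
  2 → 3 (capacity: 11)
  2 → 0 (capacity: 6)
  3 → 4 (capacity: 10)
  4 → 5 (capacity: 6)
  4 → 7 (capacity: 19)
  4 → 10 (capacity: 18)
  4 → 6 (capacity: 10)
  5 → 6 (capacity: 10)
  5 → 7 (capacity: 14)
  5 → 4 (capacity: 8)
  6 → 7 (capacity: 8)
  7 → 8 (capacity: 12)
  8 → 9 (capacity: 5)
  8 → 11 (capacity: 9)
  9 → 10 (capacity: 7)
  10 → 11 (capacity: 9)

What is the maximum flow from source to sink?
Maximum flow = 6

Max flow: 6

Flow assignment:
  0 → 1: 6/6
  1 → 2: 6/15
  2 → 3: 6/11
  3 → 4: 6/10
  4 → 10: 6/18
  10 → 11: 6/9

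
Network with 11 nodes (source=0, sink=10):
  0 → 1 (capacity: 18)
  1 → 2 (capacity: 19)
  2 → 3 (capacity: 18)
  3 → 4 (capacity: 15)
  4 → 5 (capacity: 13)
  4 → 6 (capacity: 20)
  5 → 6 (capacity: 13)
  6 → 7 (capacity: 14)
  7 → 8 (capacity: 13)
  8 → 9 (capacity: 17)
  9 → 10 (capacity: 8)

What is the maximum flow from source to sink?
Maximum flow = 8

Max flow: 8

Flow assignment:
  0 → 1: 8/18
  1 → 2: 8/19
  2 → 3: 8/18
  3 → 4: 8/15
  4 → 6: 8/20
  6 → 7: 8/14
  7 → 8: 8/13
  8 → 9: 8/17
  9 → 10: 8/8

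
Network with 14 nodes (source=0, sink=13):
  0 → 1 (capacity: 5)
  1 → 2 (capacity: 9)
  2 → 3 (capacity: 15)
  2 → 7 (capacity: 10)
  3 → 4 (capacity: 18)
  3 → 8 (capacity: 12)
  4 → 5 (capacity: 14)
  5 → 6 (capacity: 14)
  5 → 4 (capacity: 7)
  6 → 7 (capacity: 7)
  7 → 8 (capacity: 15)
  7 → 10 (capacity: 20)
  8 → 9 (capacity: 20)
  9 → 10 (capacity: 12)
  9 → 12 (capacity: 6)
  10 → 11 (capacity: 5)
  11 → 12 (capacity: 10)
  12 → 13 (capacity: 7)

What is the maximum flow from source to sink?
Maximum flow = 5

Max flow: 5

Flow assignment:
  0 → 1: 5/5
  1 → 2: 5/9
  2 → 3: 5/15
  3 → 8: 5/12
  8 → 9: 5/20
  9 → 12: 5/6
  12 → 13: 5/7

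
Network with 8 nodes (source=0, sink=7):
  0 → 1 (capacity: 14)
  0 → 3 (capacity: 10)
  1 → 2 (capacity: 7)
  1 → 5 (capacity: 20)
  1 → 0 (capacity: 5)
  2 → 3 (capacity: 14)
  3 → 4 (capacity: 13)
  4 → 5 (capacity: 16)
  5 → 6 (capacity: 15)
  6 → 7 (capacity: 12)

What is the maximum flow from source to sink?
Maximum flow = 12

Max flow: 12

Flow assignment:
  0 → 1: 2/14
  0 → 3: 10/10
  1 → 5: 2/20
  3 → 4: 10/13
  4 → 5: 10/16
  5 → 6: 12/15
  6 → 7: 12/12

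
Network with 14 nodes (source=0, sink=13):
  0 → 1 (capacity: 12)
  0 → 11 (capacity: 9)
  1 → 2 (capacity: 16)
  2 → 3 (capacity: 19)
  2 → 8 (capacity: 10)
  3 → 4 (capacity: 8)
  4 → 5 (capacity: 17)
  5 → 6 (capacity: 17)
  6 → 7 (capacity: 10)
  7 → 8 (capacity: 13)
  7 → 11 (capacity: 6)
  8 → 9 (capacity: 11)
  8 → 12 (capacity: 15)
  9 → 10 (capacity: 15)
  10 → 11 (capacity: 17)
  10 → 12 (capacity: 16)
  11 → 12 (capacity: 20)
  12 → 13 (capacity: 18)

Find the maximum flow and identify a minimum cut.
Max flow = 18, Min cut edges: (12,13)

Maximum flow: 18
Minimum cut: (12,13)
Partition: S = [0, 1, 2, 3, 4, 5, 6, 7, 8, 9, 10, 11, 12], T = [13]

Max-flow min-cut theorem verified: both equal 18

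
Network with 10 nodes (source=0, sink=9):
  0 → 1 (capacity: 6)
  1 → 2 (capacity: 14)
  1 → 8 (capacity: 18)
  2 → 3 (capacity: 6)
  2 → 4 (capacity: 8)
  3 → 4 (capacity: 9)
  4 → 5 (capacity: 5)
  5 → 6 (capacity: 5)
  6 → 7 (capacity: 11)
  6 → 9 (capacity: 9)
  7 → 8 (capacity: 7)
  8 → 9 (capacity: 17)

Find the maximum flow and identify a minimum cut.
Max flow = 6, Min cut edges: (0,1)

Maximum flow: 6
Minimum cut: (0,1)
Partition: S = [0], T = [1, 2, 3, 4, 5, 6, 7, 8, 9]

Max-flow min-cut theorem verified: both equal 6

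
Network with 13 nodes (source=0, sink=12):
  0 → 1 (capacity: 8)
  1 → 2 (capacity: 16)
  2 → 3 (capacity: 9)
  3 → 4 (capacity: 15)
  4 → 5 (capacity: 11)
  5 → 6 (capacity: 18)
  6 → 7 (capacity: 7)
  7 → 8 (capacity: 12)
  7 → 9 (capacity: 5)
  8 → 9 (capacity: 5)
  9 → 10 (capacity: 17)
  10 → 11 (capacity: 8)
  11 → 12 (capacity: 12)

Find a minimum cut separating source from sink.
Min cut value = 7, edges: (6,7)

Min cut value: 7
Partition: S = [0, 1, 2, 3, 4, 5, 6], T = [7, 8, 9, 10, 11, 12]
Cut edges: (6,7)

By max-flow min-cut theorem, max flow = min cut = 7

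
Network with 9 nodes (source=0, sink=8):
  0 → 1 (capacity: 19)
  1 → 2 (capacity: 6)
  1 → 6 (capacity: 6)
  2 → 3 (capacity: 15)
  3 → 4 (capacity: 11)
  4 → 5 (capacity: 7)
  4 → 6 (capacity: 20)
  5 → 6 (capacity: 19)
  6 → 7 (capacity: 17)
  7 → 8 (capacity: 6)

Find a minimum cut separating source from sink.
Min cut value = 6, edges: (7,8)

Min cut value: 6
Partition: S = [0, 1, 2, 3, 4, 5, 6, 7], T = [8]
Cut edges: (7,8)

By max-flow min-cut theorem, max flow = min cut = 6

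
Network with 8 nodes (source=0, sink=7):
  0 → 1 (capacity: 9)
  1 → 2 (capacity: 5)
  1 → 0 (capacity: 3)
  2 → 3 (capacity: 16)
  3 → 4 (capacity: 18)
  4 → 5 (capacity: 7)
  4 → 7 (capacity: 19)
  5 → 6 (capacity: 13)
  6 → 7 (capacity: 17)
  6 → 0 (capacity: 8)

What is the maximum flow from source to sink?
Maximum flow = 5

Max flow: 5

Flow assignment:
  0 → 1: 5/9
  1 → 2: 5/5
  2 → 3: 5/16
  3 → 4: 5/18
  4 → 7: 5/19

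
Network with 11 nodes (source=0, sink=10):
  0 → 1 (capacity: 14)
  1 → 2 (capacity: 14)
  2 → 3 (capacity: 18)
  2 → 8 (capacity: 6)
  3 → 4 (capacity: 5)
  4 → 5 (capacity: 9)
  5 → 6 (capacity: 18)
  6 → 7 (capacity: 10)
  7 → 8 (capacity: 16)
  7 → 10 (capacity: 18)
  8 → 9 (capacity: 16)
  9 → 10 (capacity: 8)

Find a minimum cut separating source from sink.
Min cut value = 11, edges: (2,8), (3,4)

Min cut value: 11
Partition: S = [0, 1, 2, 3], T = [4, 5, 6, 7, 8, 9, 10]
Cut edges: (2,8), (3,4)

By max-flow min-cut theorem, max flow = min cut = 11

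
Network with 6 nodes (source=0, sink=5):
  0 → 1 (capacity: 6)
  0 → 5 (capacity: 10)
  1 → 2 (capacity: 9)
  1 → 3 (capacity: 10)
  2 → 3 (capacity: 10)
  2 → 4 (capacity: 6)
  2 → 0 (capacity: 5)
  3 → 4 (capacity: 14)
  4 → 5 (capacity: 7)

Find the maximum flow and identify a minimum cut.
Max flow = 16, Min cut edges: (0,1), (0,5)

Maximum flow: 16
Minimum cut: (0,1), (0,5)
Partition: S = [0], T = [1, 2, 3, 4, 5]

Max-flow min-cut theorem verified: both equal 16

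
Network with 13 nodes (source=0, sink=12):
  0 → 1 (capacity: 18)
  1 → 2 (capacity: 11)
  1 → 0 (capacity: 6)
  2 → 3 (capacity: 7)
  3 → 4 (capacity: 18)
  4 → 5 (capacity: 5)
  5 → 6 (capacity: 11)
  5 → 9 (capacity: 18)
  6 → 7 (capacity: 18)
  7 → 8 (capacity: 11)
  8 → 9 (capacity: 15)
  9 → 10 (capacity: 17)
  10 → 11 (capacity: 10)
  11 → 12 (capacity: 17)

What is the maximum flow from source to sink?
Maximum flow = 5

Max flow: 5

Flow assignment:
  0 → 1: 5/18
  1 → 2: 5/11
  2 → 3: 5/7
  3 → 4: 5/18
  4 → 5: 5/5
  5 → 9: 5/18
  9 → 10: 5/17
  10 → 11: 5/10
  11 → 12: 5/17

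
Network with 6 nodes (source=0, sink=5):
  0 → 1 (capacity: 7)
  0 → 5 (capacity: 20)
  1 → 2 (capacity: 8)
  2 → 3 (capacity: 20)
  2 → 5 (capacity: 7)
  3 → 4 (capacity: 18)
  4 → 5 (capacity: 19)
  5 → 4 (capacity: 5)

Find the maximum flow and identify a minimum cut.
Max flow = 27, Min cut edges: (0,1), (0,5)

Maximum flow: 27
Minimum cut: (0,1), (0,5)
Partition: S = [0], T = [1, 2, 3, 4, 5]

Max-flow min-cut theorem verified: both equal 27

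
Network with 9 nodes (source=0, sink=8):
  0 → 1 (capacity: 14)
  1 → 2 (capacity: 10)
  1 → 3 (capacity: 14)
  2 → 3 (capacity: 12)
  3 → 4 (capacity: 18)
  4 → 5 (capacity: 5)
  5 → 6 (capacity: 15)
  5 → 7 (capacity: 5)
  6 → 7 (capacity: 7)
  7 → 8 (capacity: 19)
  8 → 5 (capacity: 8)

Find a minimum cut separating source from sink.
Min cut value = 5, edges: (4,5)

Min cut value: 5
Partition: S = [0, 1, 2, 3, 4], T = [5, 6, 7, 8]
Cut edges: (4,5)

By max-flow min-cut theorem, max flow = min cut = 5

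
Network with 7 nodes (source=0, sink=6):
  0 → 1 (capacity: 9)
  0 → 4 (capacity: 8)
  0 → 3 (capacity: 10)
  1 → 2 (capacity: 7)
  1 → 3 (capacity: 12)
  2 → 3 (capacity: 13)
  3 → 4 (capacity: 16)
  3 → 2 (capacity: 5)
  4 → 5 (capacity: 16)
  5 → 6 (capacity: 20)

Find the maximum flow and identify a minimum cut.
Max flow = 16, Min cut edges: (4,5)

Maximum flow: 16
Minimum cut: (4,5)
Partition: S = [0, 1, 2, 3, 4], T = [5, 6]

Max-flow min-cut theorem verified: both equal 16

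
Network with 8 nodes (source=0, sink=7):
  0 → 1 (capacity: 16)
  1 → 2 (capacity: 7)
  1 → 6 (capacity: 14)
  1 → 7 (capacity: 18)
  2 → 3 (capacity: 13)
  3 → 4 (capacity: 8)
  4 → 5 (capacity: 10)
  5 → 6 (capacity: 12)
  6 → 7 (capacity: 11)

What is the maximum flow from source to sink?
Maximum flow = 16

Max flow: 16

Flow assignment:
  0 → 1: 16/16
  1 → 7: 16/18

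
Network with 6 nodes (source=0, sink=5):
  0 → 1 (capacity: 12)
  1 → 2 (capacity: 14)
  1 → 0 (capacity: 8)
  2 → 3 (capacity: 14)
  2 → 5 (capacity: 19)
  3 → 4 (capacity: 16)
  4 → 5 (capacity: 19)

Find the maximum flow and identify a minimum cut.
Max flow = 12, Min cut edges: (0,1)

Maximum flow: 12
Minimum cut: (0,1)
Partition: S = [0], T = [1, 2, 3, 4, 5]

Max-flow min-cut theorem verified: both equal 12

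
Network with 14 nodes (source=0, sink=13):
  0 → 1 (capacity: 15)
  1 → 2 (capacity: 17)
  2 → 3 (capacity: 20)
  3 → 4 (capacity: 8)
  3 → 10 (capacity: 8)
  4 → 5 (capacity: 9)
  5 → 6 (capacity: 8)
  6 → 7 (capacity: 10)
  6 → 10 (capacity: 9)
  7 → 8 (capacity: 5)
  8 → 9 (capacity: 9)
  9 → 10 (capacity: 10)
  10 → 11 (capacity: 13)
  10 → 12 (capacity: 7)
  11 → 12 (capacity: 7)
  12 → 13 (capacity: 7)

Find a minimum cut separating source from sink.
Min cut value = 7, edges: (12,13)

Min cut value: 7
Partition: S = [0, 1, 2, 3, 4, 5, 6, 7, 8, 9, 10, 11, 12], T = [13]
Cut edges: (12,13)

By max-flow min-cut theorem, max flow = min cut = 7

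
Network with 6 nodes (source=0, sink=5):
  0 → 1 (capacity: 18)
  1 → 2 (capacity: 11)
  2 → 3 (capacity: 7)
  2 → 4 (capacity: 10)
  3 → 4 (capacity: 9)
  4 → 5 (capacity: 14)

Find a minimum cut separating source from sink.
Min cut value = 11, edges: (1,2)

Min cut value: 11
Partition: S = [0, 1], T = [2, 3, 4, 5]
Cut edges: (1,2)

By max-flow min-cut theorem, max flow = min cut = 11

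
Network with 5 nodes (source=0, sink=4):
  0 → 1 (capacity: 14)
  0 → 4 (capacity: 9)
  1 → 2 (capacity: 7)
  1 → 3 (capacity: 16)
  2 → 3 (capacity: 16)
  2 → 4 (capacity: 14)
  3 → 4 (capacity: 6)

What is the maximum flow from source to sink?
Maximum flow = 22

Max flow: 22

Flow assignment:
  0 → 1: 13/14
  0 → 4: 9/9
  1 → 2: 7/7
  1 → 3: 6/16
  2 → 4: 7/14
  3 → 4: 6/6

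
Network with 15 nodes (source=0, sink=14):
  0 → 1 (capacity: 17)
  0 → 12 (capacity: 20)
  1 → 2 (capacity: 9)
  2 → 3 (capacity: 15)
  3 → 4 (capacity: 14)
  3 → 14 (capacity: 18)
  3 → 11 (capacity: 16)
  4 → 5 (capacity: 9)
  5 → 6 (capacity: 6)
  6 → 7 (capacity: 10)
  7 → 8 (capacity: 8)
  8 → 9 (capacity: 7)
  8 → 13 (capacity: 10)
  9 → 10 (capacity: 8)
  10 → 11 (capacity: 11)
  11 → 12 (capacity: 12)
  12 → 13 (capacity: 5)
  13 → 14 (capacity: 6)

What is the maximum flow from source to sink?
Maximum flow = 14

Max flow: 14

Flow assignment:
  0 → 1: 9/17
  0 → 12: 5/20
  1 → 2: 9/9
  2 → 3: 9/15
  3 → 14: 9/18
  12 → 13: 5/5
  13 → 14: 5/6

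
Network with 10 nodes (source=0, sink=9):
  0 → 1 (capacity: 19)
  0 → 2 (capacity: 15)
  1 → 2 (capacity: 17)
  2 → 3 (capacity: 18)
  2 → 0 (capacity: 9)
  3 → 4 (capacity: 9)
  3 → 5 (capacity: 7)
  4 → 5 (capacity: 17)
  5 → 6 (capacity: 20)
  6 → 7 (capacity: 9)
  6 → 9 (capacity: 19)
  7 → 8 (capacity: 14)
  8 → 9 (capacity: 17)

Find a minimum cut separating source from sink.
Min cut value = 16, edges: (3,4), (3,5)

Min cut value: 16
Partition: S = [0, 1, 2, 3], T = [4, 5, 6, 7, 8, 9]
Cut edges: (3,4), (3,5)

By max-flow min-cut theorem, max flow = min cut = 16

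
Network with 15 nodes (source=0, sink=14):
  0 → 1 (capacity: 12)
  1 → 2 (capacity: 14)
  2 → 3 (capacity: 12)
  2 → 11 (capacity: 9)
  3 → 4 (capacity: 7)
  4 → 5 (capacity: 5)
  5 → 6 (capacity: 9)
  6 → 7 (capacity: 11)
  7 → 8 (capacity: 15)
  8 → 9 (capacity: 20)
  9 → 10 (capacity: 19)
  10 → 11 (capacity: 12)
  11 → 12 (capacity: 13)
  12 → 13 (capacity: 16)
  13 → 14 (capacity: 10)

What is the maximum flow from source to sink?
Maximum flow = 10

Max flow: 10

Flow assignment:
  0 → 1: 10/12
  1 → 2: 10/14
  2 → 3: 3/12
  2 → 11: 7/9
  3 → 4: 3/7
  4 → 5: 3/5
  5 → 6: 3/9
  6 → 7: 3/11
  7 → 8: 3/15
  8 → 9: 3/20
  9 → 10: 3/19
  10 → 11: 3/12
  11 → 12: 10/13
  12 → 13: 10/16
  13 → 14: 10/10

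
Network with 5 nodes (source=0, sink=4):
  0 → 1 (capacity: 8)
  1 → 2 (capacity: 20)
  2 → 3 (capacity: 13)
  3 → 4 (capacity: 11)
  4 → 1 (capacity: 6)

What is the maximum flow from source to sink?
Maximum flow = 8

Max flow: 8

Flow assignment:
  0 → 1: 8/8
  1 → 2: 8/20
  2 → 3: 8/13
  3 → 4: 8/11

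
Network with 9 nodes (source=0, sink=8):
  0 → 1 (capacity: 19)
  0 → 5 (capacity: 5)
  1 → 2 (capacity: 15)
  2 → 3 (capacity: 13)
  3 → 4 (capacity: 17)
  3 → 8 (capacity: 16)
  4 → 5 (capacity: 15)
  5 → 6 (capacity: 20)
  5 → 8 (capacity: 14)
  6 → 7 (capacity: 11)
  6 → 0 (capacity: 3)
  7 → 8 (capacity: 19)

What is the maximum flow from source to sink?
Maximum flow = 18

Max flow: 18

Flow assignment:
  0 → 1: 13/19
  0 → 5: 5/5
  1 → 2: 13/15
  2 → 3: 13/13
  3 → 8: 13/16
  5 → 8: 5/14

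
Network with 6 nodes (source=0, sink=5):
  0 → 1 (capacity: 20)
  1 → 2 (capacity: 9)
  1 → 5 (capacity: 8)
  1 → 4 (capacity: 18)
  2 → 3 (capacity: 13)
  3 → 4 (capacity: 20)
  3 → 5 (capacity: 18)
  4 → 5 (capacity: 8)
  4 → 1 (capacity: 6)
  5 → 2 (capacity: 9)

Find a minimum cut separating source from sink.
Min cut value = 20, edges: (0,1)

Min cut value: 20
Partition: S = [0], T = [1, 2, 3, 4, 5]
Cut edges: (0,1)

By max-flow min-cut theorem, max flow = min cut = 20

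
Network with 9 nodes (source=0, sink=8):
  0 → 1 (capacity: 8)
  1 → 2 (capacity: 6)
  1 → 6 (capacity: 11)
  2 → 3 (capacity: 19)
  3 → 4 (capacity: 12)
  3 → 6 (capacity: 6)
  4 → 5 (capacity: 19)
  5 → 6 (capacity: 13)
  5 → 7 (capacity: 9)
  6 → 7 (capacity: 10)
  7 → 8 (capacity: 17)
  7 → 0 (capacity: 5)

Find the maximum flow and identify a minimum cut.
Max flow = 8, Min cut edges: (0,1)

Maximum flow: 8
Minimum cut: (0,1)
Partition: S = [0], T = [1, 2, 3, 4, 5, 6, 7, 8]

Max-flow min-cut theorem verified: both equal 8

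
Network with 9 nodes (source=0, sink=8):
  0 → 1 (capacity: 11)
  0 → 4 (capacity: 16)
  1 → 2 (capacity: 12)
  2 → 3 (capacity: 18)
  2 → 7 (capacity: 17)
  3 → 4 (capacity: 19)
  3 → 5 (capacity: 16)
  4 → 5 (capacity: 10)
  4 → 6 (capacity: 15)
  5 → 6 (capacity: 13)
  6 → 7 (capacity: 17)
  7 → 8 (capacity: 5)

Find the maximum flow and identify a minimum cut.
Max flow = 5, Min cut edges: (7,8)

Maximum flow: 5
Minimum cut: (7,8)
Partition: S = [0, 1, 2, 3, 4, 5, 6, 7], T = [8]

Max-flow min-cut theorem verified: both equal 5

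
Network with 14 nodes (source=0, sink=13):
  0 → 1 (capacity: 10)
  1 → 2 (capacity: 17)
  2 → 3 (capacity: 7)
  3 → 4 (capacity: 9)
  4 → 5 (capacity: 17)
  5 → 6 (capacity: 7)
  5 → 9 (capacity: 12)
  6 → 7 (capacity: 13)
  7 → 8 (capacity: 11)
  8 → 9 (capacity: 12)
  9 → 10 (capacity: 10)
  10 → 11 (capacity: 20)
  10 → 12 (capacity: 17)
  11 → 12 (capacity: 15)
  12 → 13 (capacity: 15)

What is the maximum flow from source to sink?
Maximum flow = 7

Max flow: 7

Flow assignment:
  0 → 1: 7/10
  1 → 2: 7/17
  2 → 3: 7/7
  3 → 4: 7/9
  4 → 5: 7/17
  5 → 9: 7/12
  9 → 10: 7/10
  10 → 12: 7/17
  12 → 13: 7/15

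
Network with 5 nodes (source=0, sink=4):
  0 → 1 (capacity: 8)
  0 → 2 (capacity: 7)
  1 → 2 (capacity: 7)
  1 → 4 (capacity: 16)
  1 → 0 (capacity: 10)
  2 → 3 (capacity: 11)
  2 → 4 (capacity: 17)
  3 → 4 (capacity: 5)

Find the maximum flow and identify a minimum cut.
Max flow = 15, Min cut edges: (0,1), (0,2)

Maximum flow: 15
Minimum cut: (0,1), (0,2)
Partition: S = [0], T = [1, 2, 3, 4]

Max-flow min-cut theorem verified: both equal 15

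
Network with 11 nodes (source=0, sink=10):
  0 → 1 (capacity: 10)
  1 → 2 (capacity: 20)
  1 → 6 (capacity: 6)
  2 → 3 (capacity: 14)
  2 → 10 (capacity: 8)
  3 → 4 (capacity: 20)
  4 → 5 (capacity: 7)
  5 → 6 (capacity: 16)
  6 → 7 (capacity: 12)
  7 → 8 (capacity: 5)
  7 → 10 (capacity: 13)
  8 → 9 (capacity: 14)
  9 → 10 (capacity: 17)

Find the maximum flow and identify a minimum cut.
Max flow = 10, Min cut edges: (0,1)

Maximum flow: 10
Minimum cut: (0,1)
Partition: S = [0], T = [1, 2, 3, 4, 5, 6, 7, 8, 9, 10]

Max-flow min-cut theorem verified: both equal 10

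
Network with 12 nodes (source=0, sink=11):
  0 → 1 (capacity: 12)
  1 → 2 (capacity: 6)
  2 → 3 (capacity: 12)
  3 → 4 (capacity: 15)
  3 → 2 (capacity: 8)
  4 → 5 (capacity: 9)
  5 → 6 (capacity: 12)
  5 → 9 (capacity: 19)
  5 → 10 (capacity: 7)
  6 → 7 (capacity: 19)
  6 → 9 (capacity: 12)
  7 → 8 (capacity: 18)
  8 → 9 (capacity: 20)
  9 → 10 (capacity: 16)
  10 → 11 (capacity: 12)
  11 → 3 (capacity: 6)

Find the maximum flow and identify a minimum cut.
Max flow = 6, Min cut edges: (1,2)

Maximum flow: 6
Minimum cut: (1,2)
Partition: S = [0, 1], T = [2, 3, 4, 5, 6, 7, 8, 9, 10, 11]

Max-flow min-cut theorem verified: both equal 6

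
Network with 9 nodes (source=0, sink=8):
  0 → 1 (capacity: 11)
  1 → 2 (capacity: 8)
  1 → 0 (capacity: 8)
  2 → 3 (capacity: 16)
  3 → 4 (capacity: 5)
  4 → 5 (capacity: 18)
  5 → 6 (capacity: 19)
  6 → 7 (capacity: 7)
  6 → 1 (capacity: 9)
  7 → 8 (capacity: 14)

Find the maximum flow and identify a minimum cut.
Max flow = 5, Min cut edges: (3,4)

Maximum flow: 5
Minimum cut: (3,4)
Partition: S = [0, 1, 2, 3], T = [4, 5, 6, 7, 8]

Max-flow min-cut theorem verified: both equal 5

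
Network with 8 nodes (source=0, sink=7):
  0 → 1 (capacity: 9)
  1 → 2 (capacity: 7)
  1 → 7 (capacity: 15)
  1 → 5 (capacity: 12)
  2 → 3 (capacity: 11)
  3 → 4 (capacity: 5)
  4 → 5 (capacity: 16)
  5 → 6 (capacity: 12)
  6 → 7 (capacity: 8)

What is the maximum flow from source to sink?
Maximum flow = 9

Max flow: 9

Flow assignment:
  0 → 1: 9/9
  1 → 7: 9/15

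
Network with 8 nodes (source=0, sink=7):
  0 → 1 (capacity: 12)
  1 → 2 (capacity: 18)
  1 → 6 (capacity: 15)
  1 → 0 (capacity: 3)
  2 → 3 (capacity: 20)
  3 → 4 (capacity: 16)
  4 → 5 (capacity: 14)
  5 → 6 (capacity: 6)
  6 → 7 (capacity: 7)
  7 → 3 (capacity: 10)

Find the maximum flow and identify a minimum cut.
Max flow = 7, Min cut edges: (6,7)

Maximum flow: 7
Minimum cut: (6,7)
Partition: S = [0, 1, 2, 3, 4, 5, 6], T = [7]

Max-flow min-cut theorem verified: both equal 7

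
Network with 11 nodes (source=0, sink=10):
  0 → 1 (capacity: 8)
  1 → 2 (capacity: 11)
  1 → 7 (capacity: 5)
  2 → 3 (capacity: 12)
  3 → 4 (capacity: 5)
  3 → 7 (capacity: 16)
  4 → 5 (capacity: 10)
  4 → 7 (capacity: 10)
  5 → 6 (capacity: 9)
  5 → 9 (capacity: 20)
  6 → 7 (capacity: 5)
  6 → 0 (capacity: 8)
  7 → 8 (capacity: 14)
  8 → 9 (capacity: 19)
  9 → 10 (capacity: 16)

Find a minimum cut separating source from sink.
Min cut value = 8, edges: (0,1)

Min cut value: 8
Partition: S = [0], T = [1, 2, 3, 4, 5, 6, 7, 8, 9, 10]
Cut edges: (0,1)

By max-flow min-cut theorem, max flow = min cut = 8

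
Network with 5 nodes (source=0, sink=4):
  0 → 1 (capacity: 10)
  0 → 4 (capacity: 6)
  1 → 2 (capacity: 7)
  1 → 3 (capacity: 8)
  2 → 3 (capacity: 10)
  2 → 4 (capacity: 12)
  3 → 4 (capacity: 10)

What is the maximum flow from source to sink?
Maximum flow = 16

Max flow: 16

Flow assignment:
  0 → 1: 10/10
  0 → 4: 6/6
  1 → 2: 7/7
  1 → 3: 3/8
  2 → 4: 7/12
  3 → 4: 3/10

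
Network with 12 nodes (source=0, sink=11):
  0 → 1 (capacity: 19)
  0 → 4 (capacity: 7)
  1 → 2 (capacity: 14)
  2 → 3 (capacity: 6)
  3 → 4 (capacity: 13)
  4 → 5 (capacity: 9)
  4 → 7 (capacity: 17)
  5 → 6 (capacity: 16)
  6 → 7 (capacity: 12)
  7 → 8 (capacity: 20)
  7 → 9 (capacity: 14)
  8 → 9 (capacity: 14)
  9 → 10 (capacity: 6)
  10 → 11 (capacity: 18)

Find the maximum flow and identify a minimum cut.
Max flow = 6, Min cut edges: (9,10)

Maximum flow: 6
Minimum cut: (9,10)
Partition: S = [0, 1, 2, 3, 4, 5, 6, 7, 8, 9], T = [10, 11]

Max-flow min-cut theorem verified: both equal 6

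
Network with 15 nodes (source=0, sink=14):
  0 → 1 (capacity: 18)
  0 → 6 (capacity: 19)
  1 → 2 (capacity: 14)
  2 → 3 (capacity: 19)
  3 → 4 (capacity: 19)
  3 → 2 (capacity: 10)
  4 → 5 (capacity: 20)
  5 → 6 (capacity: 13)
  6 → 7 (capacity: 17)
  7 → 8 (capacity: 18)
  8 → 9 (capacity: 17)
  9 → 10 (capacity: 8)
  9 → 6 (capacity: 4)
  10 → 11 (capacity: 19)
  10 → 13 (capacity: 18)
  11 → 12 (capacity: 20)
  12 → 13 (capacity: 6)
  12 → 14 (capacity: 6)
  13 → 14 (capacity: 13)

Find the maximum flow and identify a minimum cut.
Max flow = 8, Min cut edges: (9,10)

Maximum flow: 8
Minimum cut: (9,10)
Partition: S = [0, 1, 2, 3, 4, 5, 6, 7, 8, 9], T = [10, 11, 12, 13, 14]

Max-flow min-cut theorem verified: both equal 8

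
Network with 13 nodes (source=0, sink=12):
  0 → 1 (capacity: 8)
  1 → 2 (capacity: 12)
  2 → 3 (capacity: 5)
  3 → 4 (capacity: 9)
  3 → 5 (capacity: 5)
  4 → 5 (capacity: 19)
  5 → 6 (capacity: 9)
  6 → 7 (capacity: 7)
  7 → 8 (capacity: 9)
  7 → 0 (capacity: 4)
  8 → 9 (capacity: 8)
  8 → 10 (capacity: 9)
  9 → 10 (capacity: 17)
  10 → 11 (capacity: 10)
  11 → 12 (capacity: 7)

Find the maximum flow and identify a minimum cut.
Max flow = 5, Min cut edges: (2,3)

Maximum flow: 5
Minimum cut: (2,3)
Partition: S = [0, 1, 2], T = [3, 4, 5, 6, 7, 8, 9, 10, 11, 12]

Max-flow min-cut theorem verified: both equal 5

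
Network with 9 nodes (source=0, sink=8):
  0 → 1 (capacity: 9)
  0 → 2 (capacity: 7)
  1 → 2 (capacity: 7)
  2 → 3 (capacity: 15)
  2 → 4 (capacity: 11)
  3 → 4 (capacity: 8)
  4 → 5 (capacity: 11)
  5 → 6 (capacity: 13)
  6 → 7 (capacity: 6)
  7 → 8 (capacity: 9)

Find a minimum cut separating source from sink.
Min cut value = 6, edges: (6,7)

Min cut value: 6
Partition: S = [0, 1, 2, 3, 4, 5, 6], T = [7, 8]
Cut edges: (6,7)

By max-flow min-cut theorem, max flow = min cut = 6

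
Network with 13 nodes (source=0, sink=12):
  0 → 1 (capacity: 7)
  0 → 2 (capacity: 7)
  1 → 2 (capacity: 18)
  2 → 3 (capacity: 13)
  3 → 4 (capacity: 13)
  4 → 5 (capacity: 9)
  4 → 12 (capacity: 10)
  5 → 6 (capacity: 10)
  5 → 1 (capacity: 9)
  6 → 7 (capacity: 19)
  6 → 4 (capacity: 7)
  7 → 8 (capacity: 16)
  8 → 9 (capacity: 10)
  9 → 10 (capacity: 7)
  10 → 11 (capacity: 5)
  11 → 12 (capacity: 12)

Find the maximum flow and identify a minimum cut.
Max flow = 13, Min cut edges: (3,4)

Maximum flow: 13
Minimum cut: (3,4)
Partition: S = [0, 1, 2, 3], T = [4, 5, 6, 7, 8, 9, 10, 11, 12]

Max-flow min-cut theorem verified: both equal 13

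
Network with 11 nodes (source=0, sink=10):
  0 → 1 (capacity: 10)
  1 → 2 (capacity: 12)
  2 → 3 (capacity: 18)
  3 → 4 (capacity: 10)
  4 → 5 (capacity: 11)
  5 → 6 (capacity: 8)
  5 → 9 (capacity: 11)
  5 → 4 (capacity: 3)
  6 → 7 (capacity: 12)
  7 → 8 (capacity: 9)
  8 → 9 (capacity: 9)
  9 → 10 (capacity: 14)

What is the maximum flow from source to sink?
Maximum flow = 10

Max flow: 10

Flow assignment:
  0 → 1: 10/10
  1 → 2: 10/12
  2 → 3: 10/18
  3 → 4: 10/10
  4 → 5: 10/11
  5 → 9: 10/11
  9 → 10: 10/14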